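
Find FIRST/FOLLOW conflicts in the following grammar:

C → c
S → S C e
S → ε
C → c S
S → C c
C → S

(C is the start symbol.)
Yes. C → c with FOLLOW(C) on { 'c' }; C → c S with FOLLOW(C) on { 'c' }; S → S C e with FOLLOW(S) on { 'c', 'e' }; S → C c with FOLLOW(S) on { 'c', 'e' }

Nullable non-terminals: C, S.
FIRST sets used below: FIRST(S) = { 'c', 'e', ε }, FIRST(C) = { 'c', 'e', ε }

C: nullable alternative(s) C → S; FOLLOW(C) = { $, 'c', 'e' }
  C → c: FIRST \ {ε} = { 'c' } — overlaps FOLLOW(C) on { 'c' }: CONFLICT
  C → c S: FIRST \ {ε} = { 'c' } — overlaps FOLLOW(C) on { 'c' }: CONFLICT
  C → S: FIRST \ {ε} = { 'c', 'e' } — this is the only nullable alternative, skip

S: nullable alternative(s) S → ε; FOLLOW(S) = { $, 'c', 'e' }
  S → S C e: FIRST \ {ε} = { 'c', 'e' } — overlaps FOLLOW(S) on { 'c', 'e' }: CONFLICT
  S → ε: FIRST \ {ε} = { } — this is the only nullable alternative, skip
  S → C c: FIRST \ {ε} = { 'c', 'e' } — overlaps FOLLOW(S) on { 'c', 'e' }: CONFLICT

So the grammar has 4 FIRST/FOLLOW conflicts (marked CONFLICT above).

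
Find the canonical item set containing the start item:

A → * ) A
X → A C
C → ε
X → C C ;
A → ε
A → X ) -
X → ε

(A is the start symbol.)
First, augment the grammar with A' → A
I₀ = CLOSURE({ [A' → . A] }):
  [A' → . A] has the dot before A: add [A → . * ) A], [A → .], [A → . X ) -]
  [A → . X ) -] has the dot before X: add [X → . A C], [X → . C C ;], [X → .]
  [X → . C C ;] has the dot before C: add [C → .]
No further items can be added.

I₀ = { [A → . * ) A], [A → . X ) -], [A → .], [A' → . A], [C → .], [X → . A C], [X → . C C ;], [X → .] }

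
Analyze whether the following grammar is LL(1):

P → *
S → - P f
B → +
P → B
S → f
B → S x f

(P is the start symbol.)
Yes, the grammar is LL(1).

Relevant sets:
  FIRST(B) = { '+', '-', 'f' }
  FIRST(S) = { '-', 'f' }

For P:
  PREDICT(P → '*') = { '*' }
  PREDICT(P → B) = { '+', '-', 'f' }
For S:
  PREDICT(S → '-' P f) = { '-' }
  PREDICT(S → f) = { 'f' }
For B:
  PREDICT(B → '+') = { '+' }
  PREDICT(B → S x f) = { '-', 'f' }

All predict sets are disjoint. The grammar IS LL(1).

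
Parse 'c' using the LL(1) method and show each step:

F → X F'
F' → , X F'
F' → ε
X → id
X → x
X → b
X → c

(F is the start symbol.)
Stack is shown with the top on the left.

Stack   Input  Action
---------------------
F $     c $    output F → X F'
X F' $  c $    output X → c
c F' $  c $    match 'c'
F' $    $      output F' → ε
$       $      accept

The string is accepted.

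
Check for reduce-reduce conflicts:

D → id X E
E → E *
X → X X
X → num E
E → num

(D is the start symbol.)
A reduce-reduce conflict occurs when an LR(0) state has two complete items [A → α .] and [B → β .] — both call for a reduction, and with no lookahead the parser cannot choose between them.

Augment with D' → D and build the canonical LR(0) collection (I0 = CLOSURE({[D' → . D]}), then GOTO on every symbol after a dot until no new states appear). It has 11 states:
  I0: { [D → . id X E], [D' → . D] }  — shift
  I1: { [D' → D .] }  — accept
  I2: { [D → id . X E], [X → . X X], [X → . num E] }  — shift
  I3: { [D → id X . E], [E → . E *], [E → . num], [X → . X X], [X → . num E], [X → X . X] }  — shift
  I4: { [E → . E *], [E → . num], [X → num . E] }  — shift
  I5: { [E → E . *], [X → num E .] }  — shift, reduce
  I6: { [E → num .] }  — reduce
  I7: { [E → E * .] }  — reduce
  I8: { [D → id X E .], [E → E . *] }  — shift, reduce
  I9: { [X → . X X], [X → . num E], [X → X . X], [X → X X .] }  — shift, reduce
  I10: { [E → . E *], [E → . num], [E → num .], [X → num . E] }  — shift, reduce

No state contains more than one complete item.

Answer: No reduce-reduce conflicts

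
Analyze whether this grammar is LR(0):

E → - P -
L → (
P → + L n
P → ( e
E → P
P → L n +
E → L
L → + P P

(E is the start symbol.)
No. Shift-reduce conflict between [L → ( .] and [P → ( . e]

A grammar is LR(0) if no state in the canonical LR(0) collection has:
  - both a shift item (dot before a terminal) and a complete item (shift-reduce conflict), or
  - two or more complete items (reduce-reduce conflict; the accept item [E' → E .] counts as a complete item here).

Augment with E' → E and build the canonical LR(0) collection (I0 = CLOSURE({[E' → . E]}), then GOTO on every symbol after a dot until no new states appear). It has 17 states:
  I0: { [E → . - P -], [E → . L], [E → . P], [E' → . E], [L → . (], [L → . + P P], [P → . ( e], [P → . + L n], [P → . L n +] }  — shift
  I1: { [L → ( .], [P → ( . e] }  — shift, reduce
  I2: { [L → + . P P], [L → . (], [L → . + P P], [P → + . L n], [P → . ( e], [P → . + L n], [P → . L n +] }  — shift
  I3: { [E → - . P -], [L → . (], [L → . + P P], [P → . ( e], [P → . + L n], [P → . L n +] }  — shift
  I4: { [E' → E .] }  — accept
  I5: { [E → L .], [P → L . n +] }  — shift, reduce
  I6: { [E → P .] }  — reduce
  I7: { [P → L n . +] }  — shift
  I8: { [P → L n + .] }  — reduce
  I9: { [P → L . n +] }  — shift
  I10: { [E → - P . -] }  — shift
  I11: { [E → - P - .] }  — reduce
  I12: { [P → + L . n], [P → L . n +] }  — shift
  I13: { [L → + P . P], [L → . (], [L → . + P P], [P → . ( e], [P → . + L n], [P → . L n +] }  — shift
  I14: { [L → + P P .] }  — reduce
  I15: { [P → + L n .], [P → L n . +] }  — shift, reduce
  I16: { [P → ( e .] }  — reduce

Conflict in state I1:
  Shift-reduce conflict between [L → ( .] and [P → ( . e]
So the grammar is NOT LR(0).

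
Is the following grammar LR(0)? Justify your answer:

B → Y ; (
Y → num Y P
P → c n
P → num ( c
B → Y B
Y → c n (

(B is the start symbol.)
A grammar is LR(0) if no state in the canonical LR(0) collection has:
  - both a shift item (dot before a terminal) and a complete item (shift-reduce conflict), or
  - two or more complete items (reduce-reduce conflict; the accept item [B' → B .] counts as a complete item here).

Augment with B' → B and build the canonical LR(0) collection (I0 = CLOSURE({[B' → . B]}), then GOTO on every symbol after a dot until no new states appear). It has 17 states:
  I0: { [B → . Y ; (], [B → . Y B], [B' → . B], [Y → . c n (], [Y → . num Y P] }  — shift
  I1: { [B' → B .] }  — accept
  I2: { [B → . Y ; (], [B → . Y B], [B → Y . ; (], [B → Y . B], [Y → . c n (], [Y → . num Y P] }  — shift
  I3: { [Y → c . n (] }  — shift
  I4: { [Y → . c n (], [Y → . num Y P], [Y → num . Y P] }  — shift
  I5: { [P → . c n], [P → . num ( c], [Y → num Y . P] }  — shift
  I6: { [Y → num Y P .] }  — reduce
  I7: { [P → c . n] }  — shift
  I8: { [P → num . ( c] }  — shift
  I9: { [P → num ( . c] }  — shift
  I10: { [P → num ( c .] }  — reduce
  I11: { [P → c n .] }  — reduce
  I12: { [Y → c n . (] }  — shift
  I13: { [Y → c n ( .] }  — reduce
  I14: { [B → Y ; . (] }  — shift
  I15: { [B → Y B .] }  — reduce
  I16: { [B → Y ; ( .] }  — reduce

Every state is either a pure shift/goto state or contains exactly one complete item and nothing to shift — no conflicts. The grammar is LR(0).

Answer: Yes, the grammar is LR(0)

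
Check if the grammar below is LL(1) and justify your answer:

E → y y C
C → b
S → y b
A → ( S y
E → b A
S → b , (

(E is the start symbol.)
A grammar is LL(1) if for each non-terminal N with multiple productions, the predict sets of those productions are pairwise disjoint, where PREDICT(N → α) = (FIRST(α) \ {ε}) ∪ (FOLLOW(N) if α ⇒* ε).

For E:
  PREDICT(E → y y C) = { 'y' }
  PREDICT(E → b A) = { 'b' }
For S:
  PREDICT(S → y b) = { 'y' }
  PREDICT(S → b ',' '(') = { 'b' }
C, A have a single production, so nothing to check there.

All predict sets are disjoint. The grammar IS LL(1).

Answer: Yes, the grammar is LL(1).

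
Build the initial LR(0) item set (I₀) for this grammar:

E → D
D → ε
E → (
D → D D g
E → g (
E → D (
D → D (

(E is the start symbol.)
First, augment the grammar with E' → E
I₀ = CLOSURE({ [E' → . E] }):
  [E' → . E] has the dot before E: add [E → . D], [E → . (], [E → . g (], [E → . D (]
  [E → . D] has the dot before D: add [D → .], [D → . D D g], [D → . D (]
No further items can be added.

I₀ = { [D → . D (], [D → . D D g], [D → .], [E → . (], [E → . D (], [E → . D], [E → . g (], [E' → . E] }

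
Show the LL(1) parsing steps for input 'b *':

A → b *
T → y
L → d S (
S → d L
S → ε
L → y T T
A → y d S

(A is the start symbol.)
Stack is shown with the top on the left.

Stack  Input  Action
--------------------
A $    b * $  output A → b *
b * $  b * $  match 'b'
* $    * $    match '*'
$      $      accept

The string is accepted.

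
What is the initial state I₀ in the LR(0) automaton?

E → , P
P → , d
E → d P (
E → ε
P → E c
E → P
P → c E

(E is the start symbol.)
{ [E → . , P], [E → . P], [E → . d P (], [E → .], [E' → . E], [P → . , d], [P → . E c], [P → . c E] }

First, augment the grammar with E' → E
I₀ = CLOSURE({ [E' → . E] }):
  [E' → . E] has the dot before E: add [E → . , P], [E → . d P (], [E → .], [E → . P]
  [E → . P] has the dot before P: add [P → . , d], [P → . E c], [P → . c E]
No further items can be added.

I₀ = { [E → . , P], [E → . P], [E → . d P (], [E → .], [E' → . E], [P → . , d], [P → . E c], [P → . c E] }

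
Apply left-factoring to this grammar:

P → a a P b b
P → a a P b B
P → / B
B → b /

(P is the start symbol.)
Left-factoring transforms A → αβ₁ | αβ₂ into A → αA' and A' → β₁ | β₂
(α is the longest common prefix among the alternatives). Repeat until
no nonterminal has two alternatives with a common prefix.

Round 1: P has alternatives sharing prefix 'a a P b'. Introduce P': P → a a P b P'
  Add: P' → b
  Add: P' → B

No remaining common prefixes — done.

Resulting grammar:
P → a a P b P'
P' → b
P' → B
P → / B
B → b /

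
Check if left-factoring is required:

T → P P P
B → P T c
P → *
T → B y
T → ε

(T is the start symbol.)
Left-factoring is needed when two productions for the same non-terminal
share a common prefix on the right-hand side.

Productions for T:
  T → P P P
  T → B y
  T → ε

No common prefixes found.

Answer: No, left-factoring is not needed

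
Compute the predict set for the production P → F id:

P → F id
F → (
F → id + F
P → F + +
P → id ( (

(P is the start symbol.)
{ '(', 'id' }

PREDICT(P → F id) = (FIRST(RHS) \ {ε}) ∪ (FOLLOW(P) if ε ∈ FIRST(RHS), i.e. RHS ⇒* ε)
FIRST(F) = { '(', 'id' }
FIRST(F id) = { '(', 'id' }
ε ∉ FIRST(F id), so FOLLOW(P) is not added.
PREDICT(P → F id) = { '(', 'id' }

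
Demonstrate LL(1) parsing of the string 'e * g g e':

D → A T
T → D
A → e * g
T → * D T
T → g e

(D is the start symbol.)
LL(1) parsing maintains a stack (initially the start symbol over $) and the input. At each step: if the stack top is a terminal, match it against the current input token; if it is a non-terminal N, replace it with the RHS of M[N, lookahead] (the unique production whose predict set contains the lookahead).

Stack is shown with the top on the left.

Stack      Input        Action
------------------------------
D $        e * g g e $  output D → A T
A T $      e * g g e $  output A → e * g
e * g T $  e * g g e $  match 'e'
* g T $    * g g e $    match '*'
g T $      g g e $      match 'g'
T $        g e $        output T → g e
g e $      g e $        match 'g'
e $        e $          match 'e'
$          $            accept

The string is accepted.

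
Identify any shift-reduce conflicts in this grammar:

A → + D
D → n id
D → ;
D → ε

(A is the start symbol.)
Augment with A' → A and build the canonical LR(0) collection (I0 = CLOSURE({[A' → . A]}), then GOTO on every symbol after a dot until no new states appear). It has 7 states:
  I0: { [A → . + D], [A' → . A] }  — shift
  I1: { [A → + . D], [D → . ;], [D → . n id], [D → .] }  — shift, reduce
  I2: { [A' → A .] }  — accept
  I3: { [D → ; .] }  — reduce
  I4: { [A → + D .] }  — reduce
  I5: { [D → n . id] }  — shift
  I6: { [D → n id .] }  — reduce

I1 contains reduce item [D → .] and shift items [D → . ;], [D → . n id] — shift-reduce conflict.

Answer: Yes — I1: [D → .] vs [D → . ;]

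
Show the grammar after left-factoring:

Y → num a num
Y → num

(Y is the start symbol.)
Left-factoring transforms A → αβ₁ | αβ₂ into A → αA' and A' → β₁ | β₂
(α is the longest common prefix among the alternatives). Repeat until
no nonterminal has two alternatives with a common prefix.

Round 1: Y has alternatives sharing prefix 'num'. Introduce Y': Y → num Y'
  Add: Y' → a num
  Add: Y' → ε

No remaining common prefixes — done.

Resulting grammar:
Y → num Y'
Y' → a num
Y' → ε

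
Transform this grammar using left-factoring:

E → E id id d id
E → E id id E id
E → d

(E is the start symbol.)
Left-factoring transforms A → αβ₁ | αβ₂ into A → αA' and A' → β₁ | β₂
(α is the longest common prefix among the alternatives). Repeat until
no nonterminal has two alternatives with a common prefix.

Round 1: E has alternatives sharing prefix 'E id id'. Introduce E': E → E id id E'
  Add: E' → d id
  Add: E' → E id

No remaining common prefixes — done.

Resulting grammar:
E → E id id E'
E' → d id
E' → E id
E → d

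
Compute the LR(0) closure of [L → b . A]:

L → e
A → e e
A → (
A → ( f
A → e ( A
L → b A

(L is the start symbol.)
{ [A → . ( f], [A → . (], [A → . e ( A], [A → . e e], [L → b . A] }

Start with: [L → b . A]
  [L → b . A] has the dot before A: add [A → . e e], [A → . (], [A → . ( f], [A → . e ( A]
No further items can be added.

CLOSURE = { [A → . ( f], [A → . (], [A → . e ( A], [A → . e e], [L → b . A] }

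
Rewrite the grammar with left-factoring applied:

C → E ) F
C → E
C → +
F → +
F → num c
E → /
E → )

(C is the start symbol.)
Left-factoring transforms A → αβ₁ | αβ₂ into A → αA' and A' → β₁ | β₂
(α is the longest common prefix among the alternatives). Repeat until
no nonterminal has two alternatives with a common prefix.

Round 1: C has alternatives sharing prefix 'E'. Introduce C': C → E C'
  Add: C' → ) F
  Add: C' → ε

No remaining common prefixes — done.

Resulting grammar:
C → E C'
C' → ) F
C' → ε
C → +
F → +
F → num c
E → /
E → )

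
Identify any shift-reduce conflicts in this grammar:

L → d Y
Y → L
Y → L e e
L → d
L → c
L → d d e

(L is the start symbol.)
A shift-reduce conflict occurs when an LR(0) state has both:
  - a complete (reduce) item [A → α .] (dot at the end), and
  - a shift item [B → β . c γ] (dot before a terminal).

Augment with L' → L and build the canonical LR(0) collection (I0 = CLOSURE({[L' → . L]}), then GOTO on every symbol after a dot until no new states appear). It has 10 states:
  I0: { [L → . c], [L → . d Y], [L → . d d e], [L → . d], [L' → . L] }  — shift
  I1: { [L' → L .] }  — accept
  I2: { [L → c .] }  — reduce
  I3: { [L → . c], [L → . d Y], [L → . d d e], [L → . d], [L → d . Y], [L → d . d e], [L → d .], [Y → . L e e], [Y → . L] }  — shift, reduce
  I4: { [Y → L . e e], [Y → L .] }  — shift, reduce
  I5: { [L → d Y .] }  — reduce
  I6: { [L → . c], [L → . d Y], [L → . d d e], [L → . d], [L → d . Y], [L → d . d e], [L → d .], [L → d d . e], [Y → . L e e], [Y → . L] }  — shift, reduce
  I7: { [L → d d e .] }  — reduce
  I8: { [Y → L e . e] }  — shift
  I9: { [Y → L e e .] }  — reduce

I3 contains reduce item [L → d .] and shift items [L → . c], [L → . d], [L → . d Y], [L → . d d e], [L → d . d e] — shift-reduce conflict.
I4 contains reduce item [Y → L .] and shift item [Y → L . e e] — shift-reduce conflict.
I6 contains reduce item [L → d .] and shift items [L → . c], [L → . d], [L → . d Y], [L → . d d e], [L → d . d e], [L → d d . e] — shift-reduce conflict.

Answer: Yes — I3: [L → d .] vs [L → . c]; I4: [Y → L .] vs [Y → L . e e]; I6: [L → d .] vs [L → . c]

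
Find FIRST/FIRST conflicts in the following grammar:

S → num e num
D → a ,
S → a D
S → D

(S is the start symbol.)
Yes. S → a D / S → D on { 'a' }

FIRST sets of the non-terminals at (or reachable through a nullable prefix from) the front of some alternative:
  FIRST(D) = { 'a' }

Productions for S:
  S → num e num: FIRST = { 'num' }
  S → a D: FIRST = { 'a' }
  S → D: FIRST = { 'a' }
D has only one production, so no FIRST/FIRST conflict is possible there.

Conflict for S: S → a D and S → D
  Overlap: { 'a' }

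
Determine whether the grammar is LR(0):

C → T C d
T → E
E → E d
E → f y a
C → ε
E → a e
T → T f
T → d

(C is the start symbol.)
No. Shift-reduce conflict between [C → .] and [E → . a e]

A grammar is LR(0) if no state in the canonical LR(0) collection has:
  - both a shift item (dot before a terminal) and a complete item (shift-reduce conflict), or
  - two or more complete items (reduce-reduce conflict; the accept item [C' → C .] counts as a complete item here).

Augment with C' → C and build the canonical LR(0) collection (I0 = CLOSURE({[C' → . C]}), then GOTO on every symbol after a dot until no new states appear). It has 14 states:
  I0: { [C → . T C d], [C → .], [C' → . C], [E → . E d], [E → . a e], [E → . f y a], [T → . E], [T → . T f], [T → . d] }  — shift, reduce
  I1: { [C' → C .] }  — accept
  I2: { [E → E . d], [T → E .] }  — shift, reduce
  I3: { [C → . T C d], [C → .], [C → T . C d], [E → . E d], [E → . a e], [E → . f y a], [T → . E], [T → . T f], [T → . d], [T → T . f] }  — shift, reduce
  I4: { [E → a . e] }  — shift
  I5: { [T → d .] }  — reduce
  I6: { [E → f . y a] }  — shift
  I7: { [E → f y . a] }  — shift
  I8: { [E → f y a .] }  — reduce
  I9: { [E → a e .] }  — reduce
  I10: { [C → T C . d] }  — shift
  I11: { [E → f . y a], [T → T f .] }  — shift, reduce
  I12: { [C → T C d .] }  — reduce
  I13: { [E → E d .] }  — reduce

Conflict in state I0:
  Shift-reduce conflict between [C → .] and [E → . a e]
So the grammar is NOT LR(0).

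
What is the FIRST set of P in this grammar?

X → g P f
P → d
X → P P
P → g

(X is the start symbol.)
To compute FIRST(P), examine every production with P on the left-hand side, reading each right-hand side left to right until a non-nullable symbol is reached.

From P → d:
  - d is a terminal: add 'd' and stop
From P → g:
  - g is a terminal: add 'g' and stop

Collecting: FIRST(P) = { 'd', 'g' }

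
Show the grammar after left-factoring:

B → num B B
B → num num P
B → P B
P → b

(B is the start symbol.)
B → num B'
B' → B B
B' → num P
B → P B
P → b

Left-factoring transforms A → αβ₁ | αβ₂ into A → αA' and A' → β₁ | β₂
(α is the longest common prefix among the alternatives). Repeat until
no nonterminal has two alternatives with a common prefix.

Round 1: B has alternatives sharing prefix 'num'. Introduce B': B → num B'
  Add: B' → B B
  Add: B' → num P

No remaining common prefixes — done.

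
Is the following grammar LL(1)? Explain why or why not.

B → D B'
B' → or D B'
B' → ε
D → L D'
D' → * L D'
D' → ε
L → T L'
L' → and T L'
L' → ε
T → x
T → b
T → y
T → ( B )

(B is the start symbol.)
Yes, the grammar is LL(1).

Relevant sets:
  FOLLOW(B') = { $, ')' }
  FOLLOW(D') = { $, ')', 'or' }
  FOLLOW(L') = { $, ')', '*', 'or' }

For B':
  PREDICT(B' → or D B') = { 'or' }
  PREDICT(B' → ε) = { $, ')' }
For D':
  PREDICT(D' → '*' L D') = { '*' }
  PREDICT(D' → ε) = { $, ')', 'or' }
For L':
  PREDICT(L' → and T L') = { 'and' }
  PREDICT(L' → ε) = { $, ')', '*', 'or' }
For T:
  PREDICT(T → x) = { 'x' }
  PREDICT(T → b) = { 'b' }
  PREDICT(T → y) = { 'y' }
  PREDICT(T → '(' B ')') = { '(' }
B, D, L have a single production, so nothing to check there.

All predict sets are disjoint. The grammar IS LL(1).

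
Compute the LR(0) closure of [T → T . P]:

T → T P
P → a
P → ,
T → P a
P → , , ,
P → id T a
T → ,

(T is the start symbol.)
To compute CLOSURE, for each item [A → α.Bβ] where B is a non-terminal, add [B → .γ] for all productions B → γ; repeat for the newly added items until nothing changes.

Start with: [T → T . P]
  [T → T . P] has the dot before P: add [P → . a], [P → . ,], [P → . , , ,], [P → . id T a]
No further items can be added.

CLOSURE = { [P → . , , ,], [P → . ,], [P → . a], [P → . id T a], [T → T . P] }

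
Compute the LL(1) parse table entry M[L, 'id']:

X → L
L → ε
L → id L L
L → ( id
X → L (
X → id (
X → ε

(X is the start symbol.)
To find M[L, 'id'], we find productions for L where 'id' is in the predict set (PREDICT(N → α) = (FIRST(α) \ {ε}) ∪ (FOLLOW(N) if α ⇒* ε)).

Relevant sets:
  FOLLOW(L) = { $, '(', 'id' }

L → ε: PREDICT = { $, '(', 'id' }
  'id' is in predict set, so this production goes in M[L, 'id']
L → id L L: PREDICT = { 'id' }
  'id' is in predict set, so this production goes in M[L, 'id']
L → ( id: PREDICT = { '(' }

M[L, 'id'] = L → ε, L → id L L  (a multiply-defined cell — the grammar is not LL(1))

Answer: L → ε, L → id L L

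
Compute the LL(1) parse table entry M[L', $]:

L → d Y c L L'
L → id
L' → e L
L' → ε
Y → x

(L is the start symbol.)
L' → ε

To find M[L', $], we find productions for L' where $ is in the predict set (PREDICT(N → α) = (FIRST(α) \ {ε}) ∪ (FOLLOW(N) if α ⇒* ε)).

Relevant sets:
  FOLLOW(L') = { $, 'e' }

L' → e L: PREDICT = { 'e' }
L' → ε: PREDICT = { $, 'e' }
  $ is in predict set, so this production goes in M[L', $]

M[L', $] = L' → ε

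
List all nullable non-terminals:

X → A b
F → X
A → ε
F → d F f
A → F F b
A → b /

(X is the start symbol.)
{ 'A' }

ε-productions: A → ε
So A is immediately nullable.
No further non-terminal can be added: every production for the remaining non-terminals contains a terminal or a non-nullable non-terminal.
Nullable = { 'A' }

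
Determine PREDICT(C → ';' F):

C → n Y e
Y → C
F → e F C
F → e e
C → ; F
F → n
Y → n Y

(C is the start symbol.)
PREDICT(C → ';' F) = (FIRST(RHS) \ {ε}) ∪ (FOLLOW(C) if ε ∈ FIRST(RHS), i.e. RHS ⇒* ε)
FIRST(';' F) = { ';' }
ε ∉ FIRST(';' F), so FOLLOW(C) is not added.
PREDICT(C → ';' F) = { ';' }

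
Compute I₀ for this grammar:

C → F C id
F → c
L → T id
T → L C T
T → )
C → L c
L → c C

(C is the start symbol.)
First, augment the grammar with C' → C
I₀ = CLOSURE({ [C' → . C] }):
  [C' → . C] has the dot before C: add [C → . F C id], [C → . L c]
  [C → . F C id] has the dot before F: add [F → . c]
  [C → . L c] has the dot before L: add [L → . T id], [L → . c C]
  [L → . T id] has the dot before T: add [T → . L C T], [T → . )]
No further items can be added.

I₀ = { [C → . F C id], [C → . L c], [C' → . C], [F → . c], [L → . T id], [L → . c C], [T → . )], [T → . L C T] }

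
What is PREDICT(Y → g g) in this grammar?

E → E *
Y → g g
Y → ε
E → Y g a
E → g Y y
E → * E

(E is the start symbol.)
{ 'g' }

PREDICT(Y → g g) = (FIRST(RHS) \ {ε}) ∪ (FOLLOW(Y) if ε ∈ FIRST(RHS), i.e. RHS ⇒* ε)
FIRST(g g) = { 'g' }
ε ∉ FIRST(g g), so FOLLOW(Y) is not added.
PREDICT(Y → g g) = { 'g' }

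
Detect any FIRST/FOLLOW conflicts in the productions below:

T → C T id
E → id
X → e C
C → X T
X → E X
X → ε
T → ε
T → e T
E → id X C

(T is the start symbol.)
A FIRST/FOLLOW conflict occurs when a non-terminal N has a nullable alternative N → β (β ⇒* ε) and another alternative N → α with FIRST(α) ∩ FOLLOW(N) ≠ ∅: on such a lookahead the parser cannot decide between expanding α and letting N vanish via β.

Nullable non-terminals: C, T, X.
FIRST sets used below: FIRST(C) = { 'e', 'id', ε }, FIRST(T) = { 'e', 'id', ε }, FIRST(E) = { 'id' }
C has a nullable alternative but only one production, so nothing to check.

T: nullable alternative(s) T → ε; FOLLOW(T) = { $, 'e', 'id' }
  T → C T id: FIRST \ {ε} = { 'e', 'id' } — overlaps FOLLOW(T) on { 'e', 'id' }: CONFLICT
  T → ε: FIRST \ {ε} = { } — this is the only nullable alternative, skip
  T → e T: FIRST \ {ε} = { 'e' } — overlaps FOLLOW(T) on { 'e' }: CONFLICT

X: nullable alternative(s) X → ε; FOLLOW(X) = { 'e', 'id' }
  X → e C: FIRST \ {ε} = { 'e' } — overlaps FOLLOW(X) on { 'e' }: CONFLICT
  X → E X: FIRST \ {ε} = { 'id' } — overlaps FOLLOW(X) on { 'id' }: CONFLICT
  X → ε: FIRST \ {ε} = { } — this is the only nullable alternative, skip

E has no nullable alternative, so no FIRST/FOLLOW check is needed there.

So the grammar has 4 FIRST/FOLLOW conflicts (marked CONFLICT above).

Answer: Yes. T → C T id with FOLLOW(T) on { 'e', 'id' }; T → e T with FOLLOW(T) on { 'e' }; X → e C with FOLLOW(X) on { 'e' }; X → E X with FOLLOW(X) on { 'id' }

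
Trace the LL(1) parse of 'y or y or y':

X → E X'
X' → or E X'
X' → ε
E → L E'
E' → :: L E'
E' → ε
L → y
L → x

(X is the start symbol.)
Stack is shown with the top on the left.

Stack      Input          Action
--------------------------------
X $        y or y or y $  output X → E X'
E X' $     y or y or y $  output E → L E'
L E' X' $  y or y or y $  output L → y
y E' X' $  y or y or y $  match 'y'
E' X' $    or y or y $    output E' → ε
X' $       or y or y $    output X' → or E X'
or E X' $  or y or y $    match 'or'
E X' $     y or y $       output E → L E'
L E' X' $  y or y $       output L → y
y E' X' $  y or y $       match 'y'
E' X' $    or y $         output E' → ε
X' $       or y $         output X' → or E X'
or E X' $  or y $         match 'or'
E X' $     y $            output E → L E'
L E' X' $  y $            output L → y
y E' X' $  y $            match 'y'
E' X' $    $              output E' → ε
X' $       $              output X' → ε
$          $              accept

The string is accepted.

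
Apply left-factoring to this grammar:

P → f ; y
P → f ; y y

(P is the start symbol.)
P → f ; y P'
P' → ε
P' → y

Left-factoring transforms A → αβ₁ | αβ₂ into A → αA' and A' → β₁ | β₂
(α is the longest common prefix among the alternatives). Repeat until
no nonterminal has two alternatives with a common prefix.

Round 1: P has alternatives sharing prefix 'f ; y'. Introduce P': P → f ; y P'
  Add: P' → ε
  Add: P' → y

No remaining common prefixes — done.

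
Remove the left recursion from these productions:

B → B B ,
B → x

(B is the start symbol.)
B is directly left-recursive. The standard transformation for
  A → A α₁ | ... | A α_m | β₁ | ... | β_n
is
  A  → β₁ A' | ... | β_n A'
  A' → α₁ A' | ... | α_m A' | ε

B → x becomes B → x B'
B → B B , becomes B' → B , B'
Add B' → ε

Resulting grammar:
B → x B'
B' → B , B'
B' → ε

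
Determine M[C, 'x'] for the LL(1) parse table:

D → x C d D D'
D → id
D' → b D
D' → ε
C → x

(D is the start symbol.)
C → x

To find M[C, 'x'], we find productions for C where 'x' is in the predict set (PREDICT(N → α) = (FIRST(α) \ {ε}) ∪ (FOLLOW(N) if α ⇒* ε)).

C → x: PREDICT = { 'x' }
  'x' is in predict set, so this production goes in M[C, 'x']

M[C, 'x'] = C → x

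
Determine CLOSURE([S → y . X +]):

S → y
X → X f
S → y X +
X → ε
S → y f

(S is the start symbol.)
To compute CLOSURE, for each item [A → α.Bβ] where B is a non-terminal, add [B → .γ] for all productions B → γ; repeat for the newly added items until nothing changes.

Start with: [S → y . X +]
  [S → y . X +] has the dot before X: add [X → . X f], [X → .]
No further items can be added.

CLOSURE = { [S → y . X +], [X → . X f], [X → .] }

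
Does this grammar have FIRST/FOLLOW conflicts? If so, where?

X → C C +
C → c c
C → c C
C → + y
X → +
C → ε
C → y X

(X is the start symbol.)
Yes. C → c c with FOLLOW(C) on { 'c' }; C → c C with FOLLOW(C) on { 'c' }; C → '+' y with FOLLOW(C) on { '+' }; C → y X with FOLLOW(C) on { 'y' }

Nullable non-terminals: C.

C: nullable alternative(s) C → ε; FOLLOW(C) = { '+', 'c', 'y' }
  C → c c: FIRST \ {ε} = { 'c' } — overlaps FOLLOW(C) on { 'c' }: CONFLICT
  C → c C: FIRST \ {ε} = { 'c' } — overlaps FOLLOW(C) on { 'c' }: CONFLICT
  C → + y: FIRST \ {ε} = { '+' } — overlaps FOLLOW(C) on { '+' }: CONFLICT
  C → ε: FIRST \ {ε} = { } — this is the only nullable alternative, skip
  C → y X: FIRST \ {ε} = { 'y' } — overlaps FOLLOW(C) on { 'y' }: CONFLICT

X has no nullable alternative, so no FIRST/FOLLOW check is needed there.

So the grammar has 4 FIRST/FOLLOW conflicts (marked CONFLICT above).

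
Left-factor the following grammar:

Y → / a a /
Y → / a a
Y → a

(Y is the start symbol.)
Left-factoring transforms A → αβ₁ | αβ₂ into A → αA' and A' → β₁ | β₂
(α is the longest common prefix among the alternatives). Repeat until
no nonterminal has two alternatives with a common prefix.

Round 1: Y has alternatives sharing prefix '/ a a'. Introduce Y': Y → / a a Y'
  Add: Y' → /
  Add: Y' → ε

No remaining common prefixes — done.

Resulting grammar:
Y → / a a Y'
Y' → /
Y' → ε
Y → a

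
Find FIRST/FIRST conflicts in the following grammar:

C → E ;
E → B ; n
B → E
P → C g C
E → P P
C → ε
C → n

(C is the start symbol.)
A FIRST/FIRST conflict occurs when two productions N → α and N → β for the same non-terminal have FIRST(α) ∩ FIRST(β) ≠ ∅ (with ε ∈ FIRST of a nullable right-hand side, so two nullable alternatives also conflict).

FIRST sets of the non-terminals at (or reachable through a nullable prefix from) the front of some alternative:
  FIRST(E) = { 'g', 'n' }
  FIRST(B) = { 'g', 'n' }
  FIRST(P) = { 'g', 'n' }

Productions for C:
  C → E ;: FIRST = { 'g', 'n' }
  C → ε: FIRST = { ε }
  C → n: FIRST = { 'n' }
Productions for E:
  E → B ; n: FIRST = { 'g', 'n' }
  E → P P: FIRST = { 'g', 'n' }
B, P have only one production, so no FIRST/FIRST conflict is possible there.

Conflict for C: C → E ; and C → n
  Overlap: { 'n' }
Conflict for E: E → B ; n and E → P P
  Overlap: { 'g', 'n' }

Answer: Yes. C → E ';' / C → n on { 'n' }; E → B ';' n / E → P P on { 'g', 'n' }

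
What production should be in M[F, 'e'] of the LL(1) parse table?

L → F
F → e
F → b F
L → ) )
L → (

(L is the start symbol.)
F → e

To find M[F, 'e'], we find productions for F where 'e' is in the predict set (PREDICT(N → α) = (FIRST(α) \ {ε}) ∪ (FOLLOW(N) if α ⇒* ε)).

F → e: PREDICT = { 'e' }
  'e' is in predict set, so this production goes in M[F, 'e']
F → b F: PREDICT = { 'b' }

M[F, 'e'] = F → e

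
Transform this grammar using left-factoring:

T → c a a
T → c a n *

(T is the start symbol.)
Left-factoring transforms A → αβ₁ | αβ₂ into A → αA' and A' → β₁ | β₂
(α is the longest common prefix among the alternatives). Repeat until
no nonterminal has two alternatives with a common prefix.

Round 1: T has alternatives sharing prefix 'c a'. Introduce T': T → c a T'
  Add: T' → a
  Add: T' → n *

No remaining common prefixes — done.

Resulting grammar:
T → c a T'
T' → a
T' → n *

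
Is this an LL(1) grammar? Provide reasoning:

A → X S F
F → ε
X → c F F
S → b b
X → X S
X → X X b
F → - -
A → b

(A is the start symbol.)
A grammar is LL(1) if for each non-terminal N with multiple productions, the predict sets of those productions are pairwise disjoint, where PREDICT(N → α) = (FIRST(α) \ {ε}) ∪ (FOLLOW(N) if α ⇒* ε).

Relevant sets:
  FIRST(X) = { 'c' }
  FOLLOW(F) = { $, '-', 'b', 'c' }

For A:
  PREDICT(A → X S F) = { 'c' }
  PREDICT(A → b) = { 'b' }
For F:
  PREDICT(F → ε) = { $, '-', 'b', 'c' }
  PREDICT(F → '-' '-') = { '-' }
For X:
  PREDICT(X → c F F) = { 'c' }
  PREDICT(X → X S) = { 'c' }
  PREDICT(X → X X b) = { 'c' }
S has a single production, so nothing to check there.

Conflict found: Predict set conflict for F: { '-' }
The grammar is NOT LL(1).

Answer: No. Predict set conflict for F: { '-' }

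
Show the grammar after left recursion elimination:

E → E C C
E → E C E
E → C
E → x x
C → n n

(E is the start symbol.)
E is directly left-recursive. The standard transformation for
  A → A α₁ | ... | A α_m | β₁ | ... | β_n
is
  A  → β₁ A' | ... | β_n A'
  A' → α₁ A' | ... | α_m A' | ε

E → C becomes E → C E'
E → x x becomes E → x x E'
E → E C C becomes E' → C C E'
E → E C E becomes E' → C E E'
Add E' → ε

Productions for other non-terminals are unchanged:
  C → n n

Resulting grammar:
E → C E'
E → x x E'
E' → C C E'
E' → C E E'
E' → ε
C → n n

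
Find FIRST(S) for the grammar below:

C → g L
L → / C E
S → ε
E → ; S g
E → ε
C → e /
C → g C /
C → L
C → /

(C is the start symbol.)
{ ε }

To compute FIRST(S), examine every production with S on the left-hand side, reading each right-hand side left to right until a non-nullable symbol is reached.

From S → ε:
  - ε-production, so ε ∈ FIRST(S)

Collecting: FIRST(S) = { ε }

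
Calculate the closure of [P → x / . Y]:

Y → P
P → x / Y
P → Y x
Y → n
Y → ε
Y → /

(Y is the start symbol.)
Start with: [P → x / . Y]
  [P → x / . Y] has the dot before Y: add [Y → . P], [Y → . n], [Y → .], [Y → . /]
  [Y → . P] has the dot before P: add [P → . x / Y], [P → . Y x]
No further items can be added.

CLOSURE = { [P → . Y x], [P → . x / Y], [P → x / . Y], [Y → . /], [Y → . P], [Y → . n], [Y → .] }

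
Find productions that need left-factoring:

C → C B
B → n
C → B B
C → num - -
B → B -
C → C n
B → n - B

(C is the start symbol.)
Left-factoring is needed when two productions for the same non-terminal
share a common prefix on the right-hand side.

Productions for C:
  C → C B
  C → B B
  C → num - -
  C → C n
Productions for B:
  B → n
  B → B -
  B → n - B

Found common prefix 'C' in productions for C
Found common prefix 'n' in productions for B

Answer: Yes, C has productions with common prefix 'C'; B has productions with common prefix 'n'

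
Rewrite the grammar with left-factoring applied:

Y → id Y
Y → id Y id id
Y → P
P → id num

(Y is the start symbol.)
Y → id Y Y'
Y' → ε
Y' → id id
Y → P
P → id num

Left-factoring transforms A → αβ₁ | αβ₂ into A → αA' and A' → β₁ | β₂
(α is the longest common prefix among the alternatives). Repeat until
no nonterminal has two alternatives with a common prefix.

Round 1: Y has alternatives sharing prefix 'id Y'. Introduce Y': Y → id Y Y'
  Add: Y' → ε
  Add: Y' → id id

No remaining common prefixes — done.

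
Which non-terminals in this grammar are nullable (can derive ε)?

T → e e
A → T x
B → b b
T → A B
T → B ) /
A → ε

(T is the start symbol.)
{ 'A' }

A non-terminal is nullable if it can derive ε (the empty string): either it has an ε-production, or it has a production whose right-hand side consists entirely of nullable non-terminals.

ε-productions: A → ε
So A is immediately nullable.
No further non-terminal can be added: every production for the remaining non-terminals contains a terminal or a non-nullable non-terminal.
Nullable = { 'A' }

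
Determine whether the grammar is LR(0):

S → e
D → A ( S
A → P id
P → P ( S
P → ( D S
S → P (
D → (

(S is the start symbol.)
A grammar is LR(0) if no state in the canonical LR(0) collection has:
  - both a shift item (dot before a terminal) and a complete item (shift-reduce conflict), or
  - two or more complete items (reduce-reduce conflict; the accept item [S' → S .] counts as a complete item here).

Augment with S' → S and build the canonical LR(0) collection (I0 = CLOSURE({[S' → . S]}), then GOTO on every symbol after a dot until no new states appear). It has 16 states:
  I0: { [P → . ( D S], [P → . P ( S], [S → . P (], [S → . e], [S' → . S] }  — shift
  I1: { [A → . P id], [D → . (], [D → . A ( S], [P → ( . D S], [P → . ( D S], [P → . P ( S] }  — shift
  I2: { [P → P . ( S], [S → P . (] }  — shift
  I3: { [S' → S .] }  — accept
  I4: { [S → e .] }  — reduce
  I5: { [P → . ( D S], [P → . P ( S], [P → P ( . S], [S → . P (], [S → . e], [S → P ( .] }  — shift, reduce
  I6: { [P → P ( S .] }  — reduce
  I7: { [A → . P id], [D → ( .], [D → . (], [D → . A ( S], [P → ( . D S], [P → . ( D S], [P → . P ( S] }  — shift, reduce
  I8: { [D → A . ( S] }  — shift
  I9: { [P → ( D . S], [P → . ( D S], [P → . P ( S], [S → . P (], [S → . e] }  — shift
  I10: { [A → P . id], [P → P . ( S] }  — shift
  I11: { [P → . ( D S], [P → . P ( S], [P → P ( . S], [S → . P (], [S → . e] }  — shift
  I12: { [A → P id .] }  — reduce
  I13: { [P → ( D S .] }  — reduce
  I14: { [D → A ( . S], [P → . ( D S], [P → . P ( S], [S → . P (], [S → . e] }  — shift
  I15: { [D → A ( S .] }  — reduce

Conflict in state I5:
  Shift-reduce conflict between [S → P ( .] and [P → . ( D S]
So the grammar is NOT LR(0).

Answer: No. Shift-reduce conflict between [S → P ( .] and [P → . ( D S]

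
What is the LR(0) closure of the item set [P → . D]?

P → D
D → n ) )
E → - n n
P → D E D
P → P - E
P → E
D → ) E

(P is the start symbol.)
Start with: [P → . D]
  [P → . D] has the dot before D: add [D → . n ) )], [D → . ) E]
No further items can be added.

CLOSURE = { [D → . ) E], [D → . n ) )], [P → . D] }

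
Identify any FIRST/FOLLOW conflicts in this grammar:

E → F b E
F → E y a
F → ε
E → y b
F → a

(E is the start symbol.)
Yes. F → E y a with FOLLOW(F) on { 'b' }

Nullable non-terminals: F.
FIRST sets used below: FIRST(E) = { 'a', 'b', 'y' }

F: nullable alternative(s) F → ε; FOLLOW(F) = { 'b' }
  F → E y a: FIRST \ {ε} = { 'a', 'b', 'y' } — overlaps FOLLOW(F) on { 'b' }: CONFLICT
  F → ε: FIRST \ {ε} = { } — this is the only nullable alternative, skip
  F → a: FIRST \ {ε} = { 'a' } — disjoint from FOLLOW(F)

E has no nullable alternative, so no FIRST/FOLLOW check is needed there.

So the grammar has 1 FIRST/FOLLOW conflict (marked CONFLICT above).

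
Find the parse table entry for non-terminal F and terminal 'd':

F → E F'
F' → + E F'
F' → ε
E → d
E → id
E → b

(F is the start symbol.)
F → E F'

To find M[F, 'd'], we find productions for F where 'd' is in the predict set (PREDICT(N → α) = (FIRST(α) \ {ε}) ∪ (FOLLOW(N) if α ⇒* ε)).

Relevant sets:
  FIRST(E) = { 'b', 'd', 'id' }

F → E F': PREDICT = { 'b', 'd', 'id' }
  'd' is in predict set, so this production goes in M[F, 'd']

M[F, 'd'] = F → E F'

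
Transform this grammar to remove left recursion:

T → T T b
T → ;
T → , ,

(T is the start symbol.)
T is directly left-recursive. The standard transformation for
  A → A α₁ | ... | A α_m | β₁ | ... | β_n
is
  A  → β₁ A' | ... | β_n A'
  A' → α₁ A' | ... | α_m A' | ε

T → ; becomes T → ; T'
T → , , becomes T → , , T'
T → T T b becomes T' → T b T'
Add T' → ε

Resulting grammar:
T → ; T'
T → , , T'
T' → T b T'
T' → ε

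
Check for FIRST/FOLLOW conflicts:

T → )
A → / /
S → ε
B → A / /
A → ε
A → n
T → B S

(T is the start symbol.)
Yes. A → '/' '/' with FOLLOW(A) on { '/' }

A FIRST/FOLLOW conflict occurs when a non-terminal N has a nullable alternative N → β (β ⇒* ε) and another alternative N → α with FIRST(α) ∩ FOLLOW(N) ≠ ∅: on such a lookahead the parser cannot decide between expanding α and letting N vanish via β.

Nullable non-terminals: A, S.

A: nullable alternative(s) A → ε; FOLLOW(A) = { '/' }
  A → / /: FIRST \ {ε} = { '/' } — overlaps FOLLOW(A) on { '/' }: CONFLICT
  A → ε: FIRST \ {ε} = { } — this is the only nullable alternative, skip
  A → n: FIRST \ {ε} = { 'n' } — disjoint from FOLLOW(A)
S has a nullable alternative but only one production, so nothing to check.

B, T have no nullable alternative, so no FIRST/FOLLOW check is needed there.

So the grammar has 1 FIRST/FOLLOW conflict (marked CONFLICT above).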